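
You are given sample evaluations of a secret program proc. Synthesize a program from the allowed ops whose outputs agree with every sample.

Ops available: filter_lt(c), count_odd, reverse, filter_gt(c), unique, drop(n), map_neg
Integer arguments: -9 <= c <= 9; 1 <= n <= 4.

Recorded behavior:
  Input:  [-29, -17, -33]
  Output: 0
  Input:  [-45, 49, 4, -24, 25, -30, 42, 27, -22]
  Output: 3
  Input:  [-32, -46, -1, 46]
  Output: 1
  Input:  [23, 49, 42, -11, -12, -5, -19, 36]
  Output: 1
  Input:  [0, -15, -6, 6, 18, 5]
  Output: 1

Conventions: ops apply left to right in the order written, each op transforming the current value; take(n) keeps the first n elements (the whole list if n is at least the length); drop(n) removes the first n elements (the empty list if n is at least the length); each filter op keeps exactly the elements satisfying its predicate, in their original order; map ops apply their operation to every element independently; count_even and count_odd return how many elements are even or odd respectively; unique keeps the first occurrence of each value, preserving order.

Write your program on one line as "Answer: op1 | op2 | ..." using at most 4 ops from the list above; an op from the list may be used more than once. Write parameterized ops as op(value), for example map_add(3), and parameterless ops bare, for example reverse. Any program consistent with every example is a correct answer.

drop(1) | reverse | filter_gt(-3) | count_odd

Check, running the answer program on each example:
  [-29, -17, -33] -> [-17, -33] -> [-33, -17] -> [] -> 0
  [-45, 49, 4, -24, 25, -30, 42, 27, -22] -> [49, 4, -24, 25, -30, 42, 27, -22] -> [-22, 27, 42, -30, 25, -24, 4, 49] -> [27, 42, 25, 4, 49] -> 3
  [-32, -46, -1, 46] -> [-46, -1, 46] -> [46, -1, -46] -> [46, -1] -> 1
  [23, 49, 42, -11, -12, -5, -19, 36] -> [49, 42, -11, -12, -5, -19, 36] -> [36, -19, -5, -12, -11, 42, 49] -> [36, 42, 49] -> 1
  [0, -15, -6, 6, 18, 5] -> [-15, -6, 6, 18, 5] -> [5, 18, 6, -6, -15] -> [5, 18, 6] -> 1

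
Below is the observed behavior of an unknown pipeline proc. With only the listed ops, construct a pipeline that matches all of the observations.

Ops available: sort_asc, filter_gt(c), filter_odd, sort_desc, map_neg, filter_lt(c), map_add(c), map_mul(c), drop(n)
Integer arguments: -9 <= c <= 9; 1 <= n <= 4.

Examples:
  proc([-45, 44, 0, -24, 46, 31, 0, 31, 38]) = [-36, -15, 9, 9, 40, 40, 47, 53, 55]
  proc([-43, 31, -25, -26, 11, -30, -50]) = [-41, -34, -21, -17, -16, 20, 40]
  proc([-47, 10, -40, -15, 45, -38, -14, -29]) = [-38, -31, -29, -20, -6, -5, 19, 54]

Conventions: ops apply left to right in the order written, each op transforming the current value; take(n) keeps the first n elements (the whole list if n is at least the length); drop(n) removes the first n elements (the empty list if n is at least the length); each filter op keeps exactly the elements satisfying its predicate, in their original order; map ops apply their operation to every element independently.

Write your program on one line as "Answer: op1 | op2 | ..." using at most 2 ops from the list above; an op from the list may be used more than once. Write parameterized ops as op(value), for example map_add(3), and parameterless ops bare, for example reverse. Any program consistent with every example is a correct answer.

sort_asc | map_add(9)

Check, running the answer program on each example:
  [-45, 44, 0, -24, 46, 31, 0, 31, 38] -> [-45, -24, 0, 0, 31, 31, 38, 44, 46] -> [-36, -15, 9, 9, 40, 40, 47, 53, 55]
  [-43, 31, -25, -26, 11, -30, -50] -> [-50, -43, -30, -26, -25, 11, 31] -> [-41, -34, -21, -17, -16, 20, 40]
  [-47, 10, -40, -15, 45, -38, -14, -29] -> [-47, -40, -38, -29, -15, -14, 10, 45] -> [-38, -31, -29, -20, -6, -5, 19, 54]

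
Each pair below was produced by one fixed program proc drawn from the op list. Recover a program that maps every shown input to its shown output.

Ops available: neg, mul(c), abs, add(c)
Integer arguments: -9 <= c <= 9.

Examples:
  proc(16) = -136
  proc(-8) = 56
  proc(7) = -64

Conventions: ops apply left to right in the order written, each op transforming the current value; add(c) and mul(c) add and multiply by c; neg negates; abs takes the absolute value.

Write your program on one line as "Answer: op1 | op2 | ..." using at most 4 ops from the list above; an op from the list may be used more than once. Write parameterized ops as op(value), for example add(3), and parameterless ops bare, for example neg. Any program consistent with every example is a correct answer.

mul(-8) | add(-2) | add(-6)

Check, running the answer program on each example:
  16 -> -128 -> -130 -> -136
  -8 -> 64 -> 62 -> 56
  7 -> -56 -> -58 -> -64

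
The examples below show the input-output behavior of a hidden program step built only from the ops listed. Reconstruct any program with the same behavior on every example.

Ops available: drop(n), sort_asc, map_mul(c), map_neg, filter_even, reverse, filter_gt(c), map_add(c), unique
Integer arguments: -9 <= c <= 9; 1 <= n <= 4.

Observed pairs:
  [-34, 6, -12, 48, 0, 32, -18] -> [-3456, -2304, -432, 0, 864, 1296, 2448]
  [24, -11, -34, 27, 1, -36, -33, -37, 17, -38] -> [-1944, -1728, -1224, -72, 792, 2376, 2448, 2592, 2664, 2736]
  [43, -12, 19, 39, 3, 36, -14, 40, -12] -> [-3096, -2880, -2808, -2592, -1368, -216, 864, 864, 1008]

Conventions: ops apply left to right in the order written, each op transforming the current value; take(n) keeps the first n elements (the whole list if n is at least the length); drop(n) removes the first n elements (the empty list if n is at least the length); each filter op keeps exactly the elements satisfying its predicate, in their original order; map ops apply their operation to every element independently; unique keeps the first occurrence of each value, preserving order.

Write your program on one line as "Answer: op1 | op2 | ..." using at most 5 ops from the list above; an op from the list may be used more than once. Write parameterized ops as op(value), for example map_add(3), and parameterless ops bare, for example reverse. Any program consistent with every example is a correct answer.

map_mul(-3) | sort_asc | map_mul(6) | map_mul(4)

Check, running the answer program on each example:
  [-34, 6, -12, 48, 0, 32, -18] -> [102, -18, 36, -144, 0, -96, 54] -> [-144, -96, -18, 0, 36, 54, 102] -> [-864, -576, -108, 0, 216, 324, 612] -> [-3456, -2304, -432, 0, 864, 1296, 2448]
  [24, -11, -34, 27, 1, -36, -33, -37, 17, -38] -> [-72, 33, 102, -81, -3, 108, 99, 111, -51, 114] -> [-81, -72, -51, -3, 33, 99, 102, 108, 111, 114] -> [-486, -432, -306, -18, 198, 594, 612, 648, 666, 684] -> [-1944, -1728, -1224, -72, 792, 2376, 2448, 2592, 2664, 2736]
  [43, -12, 19, 39, 3, 36, -14, 40, -12] -> [-129, 36, -57, -117, -9, -108, 42, -120, 36] -> [-129, -120, -117, -108, -57, -9, 36, 36, 42] -> [-774, -720, -702, -648, -342, -54, 216, 216, 252] -> [-3096, -2880, -2808, -2592, -1368, -216, 864, 864, 1008]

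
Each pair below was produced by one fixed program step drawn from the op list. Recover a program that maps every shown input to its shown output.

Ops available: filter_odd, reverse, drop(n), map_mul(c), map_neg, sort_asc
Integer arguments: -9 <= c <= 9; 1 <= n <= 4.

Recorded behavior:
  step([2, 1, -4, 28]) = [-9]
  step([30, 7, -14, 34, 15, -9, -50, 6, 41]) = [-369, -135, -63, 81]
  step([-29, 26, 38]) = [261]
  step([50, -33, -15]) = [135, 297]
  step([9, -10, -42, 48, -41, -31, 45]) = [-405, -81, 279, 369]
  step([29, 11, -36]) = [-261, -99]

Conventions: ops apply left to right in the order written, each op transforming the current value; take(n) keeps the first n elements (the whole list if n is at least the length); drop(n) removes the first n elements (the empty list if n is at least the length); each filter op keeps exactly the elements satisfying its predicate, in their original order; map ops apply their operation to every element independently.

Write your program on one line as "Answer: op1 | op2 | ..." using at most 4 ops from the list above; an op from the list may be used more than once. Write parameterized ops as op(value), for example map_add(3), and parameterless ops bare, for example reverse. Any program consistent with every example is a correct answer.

sort_asc | filter_odd | reverse | map_mul(-9)

Check, running the answer program on each example:
  [2, 1, -4, 28] -> [-4, 1, 2, 28] -> [1] -> [1] -> [-9]
  [30, 7, -14, 34, 15, -9, -50, 6, 41] -> [-50, -14, -9, 6, 7, 15, 30, 34, 41] -> [-9, 7, 15, 41] -> [41, 15, 7, -9] -> [-369, -135, -63, 81]
  [-29, 26, 38] -> [-29, 26, 38] -> [-29] -> [-29] -> [261]
  [50, -33, -15] -> [-33, -15, 50] -> [-33, -15] -> [-15, -33] -> [135, 297]
  [9, -10, -42, 48, -41, -31, 45] -> [-42, -41, -31, -10, 9, 45, 48] -> [-41, -31, 9, 45] -> [45, 9, -31, -41] -> [-405, -81, 279, 369]
  [29, 11, -36] -> [-36, 11, 29] -> [11, 29] -> [29, 11] -> [-261, -99]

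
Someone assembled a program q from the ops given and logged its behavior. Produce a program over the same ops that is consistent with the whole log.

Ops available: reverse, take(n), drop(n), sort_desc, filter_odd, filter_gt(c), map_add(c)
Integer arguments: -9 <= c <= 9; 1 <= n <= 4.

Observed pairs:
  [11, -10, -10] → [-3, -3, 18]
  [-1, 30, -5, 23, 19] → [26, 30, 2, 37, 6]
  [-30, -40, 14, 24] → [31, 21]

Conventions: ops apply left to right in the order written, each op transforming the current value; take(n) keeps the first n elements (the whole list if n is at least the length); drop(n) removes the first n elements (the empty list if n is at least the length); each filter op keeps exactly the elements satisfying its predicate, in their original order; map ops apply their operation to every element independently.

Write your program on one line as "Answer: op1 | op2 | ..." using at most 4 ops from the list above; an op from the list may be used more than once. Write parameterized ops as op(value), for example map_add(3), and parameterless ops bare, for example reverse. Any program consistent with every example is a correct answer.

map_add(7) | filter_gt(-6) | reverse

Check, running the answer program on each example:
  [11, -10, -10] -> [18, -3, -3] -> [18, -3, -3] -> [-3, -3, 18]
  [-1, 30, -5, 23, 19] -> [6, 37, 2, 30, 26] -> [6, 37, 2, 30, 26] -> [26, 30, 2, 37, 6]
  [-30, -40, 14, 24] -> [-23, -33, 21, 31] -> [21, 31] -> [31, 21]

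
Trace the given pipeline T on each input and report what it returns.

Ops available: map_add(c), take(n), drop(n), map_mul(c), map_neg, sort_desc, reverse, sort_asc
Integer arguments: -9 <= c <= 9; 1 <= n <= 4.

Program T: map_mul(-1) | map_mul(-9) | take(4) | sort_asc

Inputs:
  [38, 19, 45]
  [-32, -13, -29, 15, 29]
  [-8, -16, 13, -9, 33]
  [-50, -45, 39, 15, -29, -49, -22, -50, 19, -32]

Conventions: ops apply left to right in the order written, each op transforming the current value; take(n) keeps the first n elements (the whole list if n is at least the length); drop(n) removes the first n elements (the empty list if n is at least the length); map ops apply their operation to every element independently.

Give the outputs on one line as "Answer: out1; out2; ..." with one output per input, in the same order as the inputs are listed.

[171, 342, 405]; [-288, -261, -117, 135]; [-144, -81, -72, 117]; [-450, -405, 135, 351]

Execution, op by op:
  [38, 19, 45] -> [-38, -19, -45] -> [342, 171, 405] -> [342, 171, 405] -> [171, 342, 405]
  [-32, -13, -29, 15, 29] -> [32, 13, 29, -15, -29] -> [-288, -117, -261, 135, 261] -> [-288, -117, -261, 135] -> [-288, -261, -117, 135]
  [-8, -16, 13, -9, 33] -> [8, 16, -13, 9, -33] -> [-72, -144, 117, -81, 297] -> [-72, -144, 117, -81] -> [-144, -81, -72, 117]
  [-50, -45, 39, 15, -29, -49, -22, -50, 19, -32] -> [50, 45, -39, -15, 29, 49, 22, 50, -19, 32] -> [-450, -405, 351, 135, -261, -441, -198, -450, 171, -288] -> [-450, -405, 351, 135] -> [-450, -405, 135, 351]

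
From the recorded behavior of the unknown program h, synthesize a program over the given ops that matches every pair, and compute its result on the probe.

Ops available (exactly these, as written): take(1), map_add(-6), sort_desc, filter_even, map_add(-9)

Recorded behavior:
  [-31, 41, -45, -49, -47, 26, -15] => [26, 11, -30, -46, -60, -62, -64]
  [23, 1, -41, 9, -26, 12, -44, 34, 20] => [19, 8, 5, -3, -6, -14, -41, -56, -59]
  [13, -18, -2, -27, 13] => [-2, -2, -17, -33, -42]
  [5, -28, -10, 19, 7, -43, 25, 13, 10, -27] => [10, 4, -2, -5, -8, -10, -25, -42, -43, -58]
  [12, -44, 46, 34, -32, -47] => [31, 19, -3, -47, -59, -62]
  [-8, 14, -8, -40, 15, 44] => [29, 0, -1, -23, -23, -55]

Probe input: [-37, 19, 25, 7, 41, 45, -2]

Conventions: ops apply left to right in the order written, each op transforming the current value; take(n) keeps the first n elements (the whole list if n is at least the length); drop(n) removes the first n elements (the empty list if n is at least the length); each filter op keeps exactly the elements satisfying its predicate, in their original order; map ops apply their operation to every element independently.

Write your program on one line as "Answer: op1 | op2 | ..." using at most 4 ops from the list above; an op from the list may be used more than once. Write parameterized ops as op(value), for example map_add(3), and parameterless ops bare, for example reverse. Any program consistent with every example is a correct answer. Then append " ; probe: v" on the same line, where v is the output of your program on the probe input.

sort_desc | map_add(-6) | map_add(-9) ; probe: [30, 26, 10, 4, -8, -17, -52]

Check, running the answer program on each example:
  [-31, 41, -45, -49, -47, 26, -15] -> [41, 26, -15, -31, -45, -47, -49] -> [35, 20, -21, -37, -51, -53, -55] -> [26, 11, -30, -46, -60, -62, -64]
  [23, 1, -41, 9, -26, 12, -44, 34, 20] -> [34, 23, 20, 12, 9, 1, -26, -41, -44] -> [28, 17, 14, 6, 3, -5, -32, -47, -50] -> [19, 8, 5, -3, -6, -14, -41, -56, -59]
  [13, -18, -2, -27, 13] -> [13, 13, -2, -18, -27] -> [7, 7, -8, -24, -33] -> [-2, -2, -17, -33, -42]
  [5, -28, -10, 19, 7, -43, 25, 13, 10, -27] -> [25, 19, 13, 10, 7, 5, -10, -27, -28, -43] -> [19, 13, 7, 4, 1, -1, -16, -33, -34, -49] -> [10, 4, -2, -5, -8, -10, -25, -42, -43, -58]
  [12, -44, 46, 34, -32, -47] -> [46, 34, 12, -32, -44, -47] -> [40, 28, 6, -38, -50, -53] -> [31, 19, -3, -47, -59, -62]
  [-8, 14, -8, -40, 15, 44] -> [44, 15, 14, -8, -8, -40] -> [38, 9, 8, -14, -14, -46] -> [29, 0, -1, -23, -23, -55]
  probe: [-37, 19, 25, 7, 41, 45, -2] -> [45, 41, 25, 19, 7, -2, -37] -> [39, 35, 19, 13, 1, -8, -43] -> [30, 26, 10, 4, -8, -17, -52]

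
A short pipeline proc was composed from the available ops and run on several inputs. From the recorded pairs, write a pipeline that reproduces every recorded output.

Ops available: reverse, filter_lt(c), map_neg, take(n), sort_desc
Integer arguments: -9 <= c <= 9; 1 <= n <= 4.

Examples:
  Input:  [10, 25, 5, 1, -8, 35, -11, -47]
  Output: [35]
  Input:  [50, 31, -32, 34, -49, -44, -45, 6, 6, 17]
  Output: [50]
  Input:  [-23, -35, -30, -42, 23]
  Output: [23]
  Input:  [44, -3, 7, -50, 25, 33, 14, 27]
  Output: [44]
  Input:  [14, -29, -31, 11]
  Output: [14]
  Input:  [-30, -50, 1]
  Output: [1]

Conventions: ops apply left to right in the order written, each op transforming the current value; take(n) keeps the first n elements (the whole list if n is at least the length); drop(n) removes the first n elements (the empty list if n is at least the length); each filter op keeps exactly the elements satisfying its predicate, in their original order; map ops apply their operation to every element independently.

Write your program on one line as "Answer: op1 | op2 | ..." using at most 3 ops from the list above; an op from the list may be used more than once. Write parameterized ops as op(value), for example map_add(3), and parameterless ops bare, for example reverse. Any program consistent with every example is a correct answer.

sort_desc | take(3) | take(1)

Check, running the answer program on each example:
  [10, 25, 5, 1, -8, 35, -11, -47] -> [35, 25, 10, 5, 1, -8, -11, -47] -> [35, 25, 10] -> [35]
  [50, 31, -32, 34, -49, -44, -45, 6, 6, 17] -> [50, 34, 31, 17, 6, 6, -32, -44, -45, -49] -> [50, 34, 31] -> [50]
  [-23, -35, -30, -42, 23] -> [23, -23, -30, -35, -42] -> [23, -23, -30] -> [23]
  [44, -3, 7, -50, 25, 33, 14, 27] -> [44, 33, 27, 25, 14, 7, -3, -50] -> [44, 33, 27] -> [44]
  [14, -29, -31, 11] -> [14, 11, -29, -31] -> [14, 11, -29] -> [14]
  [-30, -50, 1] -> [1, -30, -50] -> [1, -30, -50] -> [1]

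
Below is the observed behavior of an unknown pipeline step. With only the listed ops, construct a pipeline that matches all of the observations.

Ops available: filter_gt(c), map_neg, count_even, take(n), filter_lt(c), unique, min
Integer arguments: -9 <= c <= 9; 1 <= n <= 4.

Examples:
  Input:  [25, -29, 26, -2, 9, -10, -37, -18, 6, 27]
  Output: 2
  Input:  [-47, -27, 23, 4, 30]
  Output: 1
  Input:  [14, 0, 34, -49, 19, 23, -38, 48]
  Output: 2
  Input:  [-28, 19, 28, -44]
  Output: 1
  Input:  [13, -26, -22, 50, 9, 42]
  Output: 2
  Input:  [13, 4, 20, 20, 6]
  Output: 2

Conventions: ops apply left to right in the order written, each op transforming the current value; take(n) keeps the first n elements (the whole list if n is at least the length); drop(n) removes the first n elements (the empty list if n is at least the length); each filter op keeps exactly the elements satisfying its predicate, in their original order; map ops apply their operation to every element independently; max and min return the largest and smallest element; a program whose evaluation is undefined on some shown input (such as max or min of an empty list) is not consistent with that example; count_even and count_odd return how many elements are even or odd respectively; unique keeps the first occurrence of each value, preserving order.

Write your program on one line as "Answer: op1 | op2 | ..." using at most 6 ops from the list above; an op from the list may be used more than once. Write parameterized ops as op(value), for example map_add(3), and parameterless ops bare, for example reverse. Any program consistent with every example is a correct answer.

filter_gt(5) | unique | take(4) | map_neg | count_even

Check, running the answer program on each example:
  [25, -29, 26, -2, 9, -10, -37, -18, 6, 27] -> [25, 26, 9, 6, 27] -> [25, 26, 9, 6, 27] -> [25, 26, 9, 6] -> [-25, -26, -9, -6] -> 2
  [-47, -27, 23, 4, 30] -> [23, 30] -> [23, 30] -> [23, 30] -> [-23, -30] -> 1
  [14, 0, 34, -49, 19, 23, -38, 48] -> [14, 34, 19, 23, 48] -> [14, 34, 19, 23, 48] -> [14, 34, 19, 23] -> [-14, -34, -19, -23] -> 2
  [-28, 19, 28, -44] -> [19, 28] -> [19, 28] -> [19, 28] -> [-19, -28] -> 1
  [13, -26, -22, 50, 9, 42] -> [13, 50, 9, 42] -> [13, 50, 9, 42] -> [13, 50, 9, 42] -> [-13, -50, -9, -42] -> 2
  [13, 4, 20, 20, 6] -> [13, 20, 20, 6] -> [13, 20, 6] -> [13, 20, 6] -> [-13, -20, -6] -> 2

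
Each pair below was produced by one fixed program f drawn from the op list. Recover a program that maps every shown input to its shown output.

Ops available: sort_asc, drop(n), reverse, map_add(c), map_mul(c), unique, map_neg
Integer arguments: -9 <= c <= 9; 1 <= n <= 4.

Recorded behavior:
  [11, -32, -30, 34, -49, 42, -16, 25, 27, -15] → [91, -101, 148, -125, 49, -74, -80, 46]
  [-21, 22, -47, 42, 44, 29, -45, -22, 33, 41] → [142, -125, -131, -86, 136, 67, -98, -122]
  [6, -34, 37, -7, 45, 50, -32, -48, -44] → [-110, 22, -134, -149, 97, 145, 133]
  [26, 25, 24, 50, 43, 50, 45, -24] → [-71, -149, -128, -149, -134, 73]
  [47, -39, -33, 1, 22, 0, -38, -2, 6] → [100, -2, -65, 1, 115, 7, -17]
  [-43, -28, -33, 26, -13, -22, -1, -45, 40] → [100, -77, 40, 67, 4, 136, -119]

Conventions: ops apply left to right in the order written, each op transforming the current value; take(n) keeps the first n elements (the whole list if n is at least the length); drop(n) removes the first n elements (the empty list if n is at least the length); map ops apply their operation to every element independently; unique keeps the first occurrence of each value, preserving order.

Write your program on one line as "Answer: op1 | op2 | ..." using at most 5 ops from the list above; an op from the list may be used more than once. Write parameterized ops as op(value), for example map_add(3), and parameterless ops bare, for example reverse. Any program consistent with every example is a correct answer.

map_neg | drop(2) | map_mul(3) | map_add(1)

Check, running the answer program on each example:
  [11, -32, -30, 34, -49, 42, -16, 25, 27, -15] -> [-11, 32, 30, -34, 49, -42, 16, -25, -27, 15] -> [30, -34, 49, -42, 16, -25, -27, 15] -> [90, -102, 147, -126, 48, -75, -81, 45] -> [91, -101, 148, -125, 49, -74, -80, 46]
  [-21, 22, -47, 42, 44, 29, -45, -22, 33, 41] -> [21, -22, 47, -42, -44, -29, 45, 22, -33, -41] -> [47, -42, -44, -29, 45, 22, -33, -41] -> [141, -126, -132, -87, 135, 66, -99, -123] -> [142, -125, -131, -86, 136, 67, -98, -122]
  [6, -34, 37, -7, 45, 50, -32, -48, -44] -> [-6, 34, -37, 7, -45, -50, 32, 48, 44] -> [-37, 7, -45, -50, 32, 48, 44] -> [-111, 21, -135, -150, 96, 144, 132] -> [-110, 22, -134, -149, 97, 145, 133]
  [26, 25, 24, 50, 43, 50, 45, -24] -> [-26, -25, -24, -50, -43, -50, -45, 24] -> [-24, -50, -43, -50, -45, 24] -> [-72, -150, -129, -150, -135, 72] -> [-71, -149, -128, -149, -134, 73]
  [47, -39, -33, 1, 22, 0, -38, -2, 6] -> [-47, 39, 33, -1, -22, 0, 38, 2, -6] -> [33, -1, -22, 0, 38, 2, -6] -> [99, -3, -66, 0, 114, 6, -18] -> [100, -2, -65, 1, 115, 7, -17]
  [-43, -28, -33, 26, -13, -22, -1, -45, 40] -> [43, 28, 33, -26, 13, 22, 1, 45, -40] -> [33, -26, 13, 22, 1, 45, -40] -> [99, -78, 39, 66, 3, 135, -120] -> [100, -77, 40, 67, 4, 136, -119]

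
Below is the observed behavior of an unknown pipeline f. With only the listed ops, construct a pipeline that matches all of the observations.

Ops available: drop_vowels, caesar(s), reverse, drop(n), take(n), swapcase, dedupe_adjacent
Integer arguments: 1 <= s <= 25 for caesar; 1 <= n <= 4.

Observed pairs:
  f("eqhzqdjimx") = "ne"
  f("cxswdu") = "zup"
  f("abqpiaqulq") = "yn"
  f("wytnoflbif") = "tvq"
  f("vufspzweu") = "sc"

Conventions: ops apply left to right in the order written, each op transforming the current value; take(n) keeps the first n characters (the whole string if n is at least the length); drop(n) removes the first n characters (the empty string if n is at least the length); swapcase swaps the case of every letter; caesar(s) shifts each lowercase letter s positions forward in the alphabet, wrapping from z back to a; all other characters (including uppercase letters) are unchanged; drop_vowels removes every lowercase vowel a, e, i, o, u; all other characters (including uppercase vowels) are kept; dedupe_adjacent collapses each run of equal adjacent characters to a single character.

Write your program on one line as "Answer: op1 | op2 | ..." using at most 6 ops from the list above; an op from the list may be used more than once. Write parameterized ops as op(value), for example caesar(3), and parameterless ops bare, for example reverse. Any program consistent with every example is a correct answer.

take(3) | drop_vowels | reverse | caesar(23) | reverse

Check, running the answer program on each example:
  "eqhzqdjimx" -> "eqh" -> "qh" -> "hq" -> "en" -> "ne"
  "cxswdu" -> "cxs" -> "cxs" -> "sxc" -> "puz" -> "zup"
  "abqpiaqulq" -> "abq" -> "bq" -> "qb" -> "ny" -> "yn"
  "wytnoflbif" -> "wyt" -> "wyt" -> "tyw" -> "qvt" -> "tvq"
  "vufspzweu" -> "vuf" -> "vf" -> "fv" -> "cs" -> "sc"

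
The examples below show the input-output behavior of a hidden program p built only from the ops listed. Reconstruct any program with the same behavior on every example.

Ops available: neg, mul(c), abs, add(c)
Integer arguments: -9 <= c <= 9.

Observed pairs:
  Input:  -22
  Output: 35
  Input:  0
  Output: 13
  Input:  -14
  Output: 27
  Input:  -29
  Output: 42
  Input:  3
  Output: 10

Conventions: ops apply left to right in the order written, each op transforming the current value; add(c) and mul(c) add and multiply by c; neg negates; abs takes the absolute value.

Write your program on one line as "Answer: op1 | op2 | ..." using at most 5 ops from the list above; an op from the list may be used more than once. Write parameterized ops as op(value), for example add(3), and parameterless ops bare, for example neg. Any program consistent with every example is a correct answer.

add(-6) | neg | add(2) | add(5)

Check, running the answer program on each example:
  -22 -> -28 -> 28 -> 30 -> 35
  0 -> -6 -> 6 -> 8 -> 13
  -14 -> -20 -> 20 -> 22 -> 27
  -29 -> -35 -> 35 -> 37 -> 42
  3 -> -3 -> 3 -> 5 -> 10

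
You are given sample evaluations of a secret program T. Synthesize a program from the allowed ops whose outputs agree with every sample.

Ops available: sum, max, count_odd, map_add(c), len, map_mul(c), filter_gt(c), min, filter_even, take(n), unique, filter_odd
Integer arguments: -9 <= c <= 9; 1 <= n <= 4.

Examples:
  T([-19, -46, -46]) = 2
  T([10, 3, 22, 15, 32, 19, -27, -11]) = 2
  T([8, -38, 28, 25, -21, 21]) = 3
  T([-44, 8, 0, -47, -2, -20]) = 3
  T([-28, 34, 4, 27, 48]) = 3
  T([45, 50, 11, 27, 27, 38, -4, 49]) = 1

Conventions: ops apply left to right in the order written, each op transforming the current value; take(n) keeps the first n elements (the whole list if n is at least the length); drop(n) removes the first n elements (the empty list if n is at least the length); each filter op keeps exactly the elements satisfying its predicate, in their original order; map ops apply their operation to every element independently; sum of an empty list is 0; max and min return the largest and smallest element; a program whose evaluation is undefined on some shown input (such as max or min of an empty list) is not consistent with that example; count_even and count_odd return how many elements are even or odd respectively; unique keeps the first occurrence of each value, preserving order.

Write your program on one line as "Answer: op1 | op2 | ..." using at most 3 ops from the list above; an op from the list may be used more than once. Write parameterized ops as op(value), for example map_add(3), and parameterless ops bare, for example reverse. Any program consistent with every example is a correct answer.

take(4) | map_add(-3) | count_odd

Check, running the answer program on each example:
  [-19, -46, -46] -> [-19, -46, -46] -> [-22, -49, -49] -> 2
  [10, 3, 22, 15, 32, 19, -27, -11] -> [10, 3, 22, 15] -> [7, 0, 19, 12] -> 2
  [8, -38, 28, 25, -21, 21] -> [8, -38, 28, 25] -> [5, -41, 25, 22] -> 3
  [-44, 8, 0, -47, -2, -20] -> [-44, 8, 0, -47] -> [-47, 5, -3, -50] -> 3
  [-28, 34, 4, 27, 48] -> [-28, 34, 4, 27] -> [-31, 31, 1, 24] -> 3
  [45, 50, 11, 27, 27, 38, -4, 49] -> [45, 50, 11, 27] -> [42, 47, 8, 24] -> 1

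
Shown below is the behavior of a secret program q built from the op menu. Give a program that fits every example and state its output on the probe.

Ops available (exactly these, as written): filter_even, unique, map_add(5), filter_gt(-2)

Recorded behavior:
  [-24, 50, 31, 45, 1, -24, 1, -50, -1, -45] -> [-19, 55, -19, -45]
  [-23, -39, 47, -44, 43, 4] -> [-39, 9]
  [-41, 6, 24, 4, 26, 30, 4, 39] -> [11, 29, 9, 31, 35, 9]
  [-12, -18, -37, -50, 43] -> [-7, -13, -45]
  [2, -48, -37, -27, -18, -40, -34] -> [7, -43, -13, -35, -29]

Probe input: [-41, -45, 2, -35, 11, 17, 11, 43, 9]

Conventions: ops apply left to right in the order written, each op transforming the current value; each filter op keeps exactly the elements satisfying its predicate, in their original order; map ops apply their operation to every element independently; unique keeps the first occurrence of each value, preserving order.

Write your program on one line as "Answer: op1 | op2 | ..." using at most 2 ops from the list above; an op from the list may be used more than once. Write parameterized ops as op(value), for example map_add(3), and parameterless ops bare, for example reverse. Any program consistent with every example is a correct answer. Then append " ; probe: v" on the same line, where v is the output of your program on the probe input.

filter_even | map_add(5) ; probe: [7]

Check, running the answer program on each example:
  [-24, 50, 31, 45, 1, -24, 1, -50, -1, -45] -> [-24, 50, -24, -50] -> [-19, 55, -19, -45]
  [-23, -39, 47, -44, 43, 4] -> [-44, 4] -> [-39, 9]
  [-41, 6, 24, 4, 26, 30, 4, 39] -> [6, 24, 4, 26, 30, 4] -> [11, 29, 9, 31, 35, 9]
  [-12, -18, -37, -50, 43] -> [-12, -18, -50] -> [-7, -13, -45]
  [2, -48, -37, -27, -18, -40, -34] -> [2, -48, -18, -40, -34] -> [7, -43, -13, -35, -29]
  probe: [-41, -45, 2, -35, 11, 17, 11, 43, 9] -> [2] -> [7]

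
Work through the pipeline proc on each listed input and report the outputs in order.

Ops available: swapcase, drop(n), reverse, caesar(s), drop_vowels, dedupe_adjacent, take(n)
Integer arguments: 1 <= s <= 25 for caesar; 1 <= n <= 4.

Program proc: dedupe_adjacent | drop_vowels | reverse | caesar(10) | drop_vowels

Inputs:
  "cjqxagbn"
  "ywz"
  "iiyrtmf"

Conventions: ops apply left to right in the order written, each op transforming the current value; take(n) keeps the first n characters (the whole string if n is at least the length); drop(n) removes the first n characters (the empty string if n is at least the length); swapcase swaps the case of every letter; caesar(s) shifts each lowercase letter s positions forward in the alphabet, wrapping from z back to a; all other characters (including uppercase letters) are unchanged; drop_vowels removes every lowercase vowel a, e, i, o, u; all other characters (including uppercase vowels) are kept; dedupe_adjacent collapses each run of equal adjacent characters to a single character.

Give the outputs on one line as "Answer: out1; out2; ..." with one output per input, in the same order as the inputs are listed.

Execution, op by op:
  "cjqxagbn" -> "cjqxagbn" -> "cjqxgbn" -> "nbgxqjc" -> "xlqhatm" -> "xlqhtm"
  "ywz" -> "ywz" -> "ywz" -> "zwy" -> "jgi" -> "jg"
  "iiyrtmf" -> "iyrtmf" -> "yrtmf" -> "fmtry" -> "pwdbi" -> "pwdb"

"xlqhtm"; "jg"; "pwdb"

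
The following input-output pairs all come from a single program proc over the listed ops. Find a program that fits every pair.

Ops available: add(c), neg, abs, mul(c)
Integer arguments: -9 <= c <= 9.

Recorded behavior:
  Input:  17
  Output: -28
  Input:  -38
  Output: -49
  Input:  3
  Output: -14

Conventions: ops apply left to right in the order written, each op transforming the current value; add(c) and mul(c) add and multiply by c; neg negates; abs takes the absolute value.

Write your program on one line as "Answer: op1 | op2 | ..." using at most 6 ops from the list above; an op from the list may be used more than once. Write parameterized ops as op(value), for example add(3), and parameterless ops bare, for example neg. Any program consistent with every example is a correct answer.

abs | add(2) | add(8) | add(1) | neg

Check, running the answer program on each example:
  17 -> 17 -> 19 -> 27 -> 28 -> -28
  -38 -> 38 -> 40 -> 48 -> 49 -> -49
  3 -> 3 -> 5 -> 13 -> 14 -> -14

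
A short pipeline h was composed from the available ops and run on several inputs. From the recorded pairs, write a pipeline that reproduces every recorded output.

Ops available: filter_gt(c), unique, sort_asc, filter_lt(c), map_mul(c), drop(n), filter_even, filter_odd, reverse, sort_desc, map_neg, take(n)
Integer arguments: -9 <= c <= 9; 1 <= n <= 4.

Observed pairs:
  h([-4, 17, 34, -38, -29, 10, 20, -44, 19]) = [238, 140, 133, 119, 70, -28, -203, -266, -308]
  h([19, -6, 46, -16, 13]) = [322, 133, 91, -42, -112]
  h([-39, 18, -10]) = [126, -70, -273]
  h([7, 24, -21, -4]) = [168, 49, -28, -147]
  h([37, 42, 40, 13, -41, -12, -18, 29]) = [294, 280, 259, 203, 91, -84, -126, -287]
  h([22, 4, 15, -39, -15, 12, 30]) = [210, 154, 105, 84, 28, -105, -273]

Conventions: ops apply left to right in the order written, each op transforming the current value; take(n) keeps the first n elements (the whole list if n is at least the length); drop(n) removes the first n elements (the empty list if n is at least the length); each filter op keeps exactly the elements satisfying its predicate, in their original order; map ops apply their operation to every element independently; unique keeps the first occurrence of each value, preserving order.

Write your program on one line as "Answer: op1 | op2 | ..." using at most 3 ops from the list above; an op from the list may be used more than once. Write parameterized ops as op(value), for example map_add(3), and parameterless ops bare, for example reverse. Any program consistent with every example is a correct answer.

map_mul(-7) | sort_asc | map_neg

Check, running the answer program on each example:
  [-4, 17, 34, -38, -29, 10, 20, -44, 19] -> [28, -119, -238, 266, 203, -70, -140, 308, -133] -> [-238, -140, -133, -119, -70, 28, 203, 266, 308] -> [238, 140, 133, 119, 70, -28, -203, -266, -308]
  [19, -6, 46, -16, 13] -> [-133, 42, -322, 112, -91] -> [-322, -133, -91, 42, 112] -> [322, 133, 91, -42, -112]
  [-39, 18, -10] -> [273, -126, 70] -> [-126, 70, 273] -> [126, -70, -273]
  [7, 24, -21, -4] -> [-49, -168, 147, 28] -> [-168, -49, 28, 147] -> [168, 49, -28, -147]
  [37, 42, 40, 13, -41, -12, -18, 29] -> [-259, -294, -280, -91, 287, 84, 126, -203] -> [-294, -280, -259, -203, -91, 84, 126, 287] -> [294, 280, 259, 203, 91, -84, -126, -287]
  [22, 4, 15, -39, -15, 12, 30] -> [-154, -28, -105, 273, 105, -84, -210] -> [-210, -154, -105, -84, -28, 105, 273] -> [210, 154, 105, 84, 28, -105, -273]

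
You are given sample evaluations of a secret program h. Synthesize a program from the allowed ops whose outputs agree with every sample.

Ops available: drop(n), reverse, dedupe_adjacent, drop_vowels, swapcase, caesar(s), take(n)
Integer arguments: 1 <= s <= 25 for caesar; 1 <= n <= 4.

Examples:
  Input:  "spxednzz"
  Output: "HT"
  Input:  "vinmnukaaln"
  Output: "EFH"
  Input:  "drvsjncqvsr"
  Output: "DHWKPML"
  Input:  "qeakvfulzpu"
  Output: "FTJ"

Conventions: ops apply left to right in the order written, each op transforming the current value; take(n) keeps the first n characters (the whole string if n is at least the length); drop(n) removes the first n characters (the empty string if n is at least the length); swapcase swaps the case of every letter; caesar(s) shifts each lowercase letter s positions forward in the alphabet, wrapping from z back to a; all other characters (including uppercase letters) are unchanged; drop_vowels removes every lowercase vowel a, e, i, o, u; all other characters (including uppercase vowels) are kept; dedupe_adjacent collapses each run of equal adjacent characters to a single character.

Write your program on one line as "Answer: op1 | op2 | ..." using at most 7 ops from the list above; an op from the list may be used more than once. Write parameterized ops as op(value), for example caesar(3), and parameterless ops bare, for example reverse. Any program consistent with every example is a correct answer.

drop_vowels | caesar(17) | drop(4) | caesar(3) | swapcase | dedupe_adjacent

Check, running the answer program on each example:
  "spxednzz" -> "spxdnzz" -> "jgoueqq" -> "eqq" -> "htt" -> "HTT" -> "HT"
  "vinmnukaaln" -> "vnmnkln" -> "medebce" -> "bce" -> "efh" -> "EFH" -> "EFH"
  "drvsjncqvsr" -> "drvsjncqvsr" -> "uimjaethmji" -> "aethmji" -> "dhwkpml" -> "DHWKPML" -> "DHWKPML"
  "qeakvfulzpu" -> "qkvflzp" -> "hbmwcqg" -> "cqg" -> "ftj" -> "FTJ" -> "FTJ"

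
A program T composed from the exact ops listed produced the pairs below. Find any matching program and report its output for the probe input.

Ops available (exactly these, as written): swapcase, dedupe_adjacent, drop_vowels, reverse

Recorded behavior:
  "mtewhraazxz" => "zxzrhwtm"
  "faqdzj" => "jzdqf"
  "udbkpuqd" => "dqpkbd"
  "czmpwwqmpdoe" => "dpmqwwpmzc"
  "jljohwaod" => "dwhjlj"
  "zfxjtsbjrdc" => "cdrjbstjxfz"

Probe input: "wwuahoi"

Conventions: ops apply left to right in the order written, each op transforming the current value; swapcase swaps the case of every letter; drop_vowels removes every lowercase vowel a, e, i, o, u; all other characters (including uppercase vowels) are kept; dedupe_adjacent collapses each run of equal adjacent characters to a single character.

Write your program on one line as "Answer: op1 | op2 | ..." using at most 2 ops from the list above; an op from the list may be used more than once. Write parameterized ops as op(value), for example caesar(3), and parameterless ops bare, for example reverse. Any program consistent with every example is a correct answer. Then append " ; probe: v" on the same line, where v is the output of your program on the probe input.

reverse | drop_vowels ; probe: "hww"

Check, running the answer program on each example:
  "mtewhraazxz" -> "zxzaarhwetm" -> "zxzrhwtm"
  "faqdzj" -> "jzdqaf" -> "jzdqf"
  "udbkpuqd" -> "dqupkbdu" -> "dqpkbd"
  "czmpwwqmpdoe" -> "eodpmqwwpmzc" -> "dpmqwwpmzc"
  "jljohwaod" -> "doawhojlj" -> "dwhjlj"
  "zfxjtsbjrdc" -> "cdrjbstjxfz" -> "cdrjbstjxfz"
  probe: "wwuahoi" -> "iohauww" -> "hww"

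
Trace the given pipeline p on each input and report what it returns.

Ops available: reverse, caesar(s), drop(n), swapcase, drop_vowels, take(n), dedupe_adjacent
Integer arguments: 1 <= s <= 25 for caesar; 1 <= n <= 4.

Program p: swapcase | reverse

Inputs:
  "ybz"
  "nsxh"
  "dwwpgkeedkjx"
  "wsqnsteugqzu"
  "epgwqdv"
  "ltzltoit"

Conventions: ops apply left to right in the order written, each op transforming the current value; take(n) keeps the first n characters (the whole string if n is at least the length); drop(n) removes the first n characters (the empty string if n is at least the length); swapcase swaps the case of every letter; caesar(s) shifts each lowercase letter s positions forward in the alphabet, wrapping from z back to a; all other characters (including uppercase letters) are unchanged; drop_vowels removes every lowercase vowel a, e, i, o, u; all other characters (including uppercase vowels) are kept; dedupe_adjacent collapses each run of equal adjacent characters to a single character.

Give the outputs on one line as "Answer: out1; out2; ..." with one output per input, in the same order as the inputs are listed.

"ZBY"; "HXSN"; "XJKDEEKGPWWD"; "UZQGUETSNQSW"; "VDQWGPE"; "TIOTLZTL"

Execution, op by op:
  "ybz" -> "YBZ" -> "ZBY"
  "nsxh" -> "NSXH" -> "HXSN"
  "dwwpgkeedkjx" -> "DWWPGKEEDKJX" -> "XJKDEEKGPWWD"
  "wsqnsteugqzu" -> "WSQNSTEUGQZU" -> "UZQGUETSNQSW"
  "epgwqdv" -> "EPGWQDV" -> "VDQWGPE"
  "ltzltoit" -> "LTZLTOIT" -> "TIOTLZTL"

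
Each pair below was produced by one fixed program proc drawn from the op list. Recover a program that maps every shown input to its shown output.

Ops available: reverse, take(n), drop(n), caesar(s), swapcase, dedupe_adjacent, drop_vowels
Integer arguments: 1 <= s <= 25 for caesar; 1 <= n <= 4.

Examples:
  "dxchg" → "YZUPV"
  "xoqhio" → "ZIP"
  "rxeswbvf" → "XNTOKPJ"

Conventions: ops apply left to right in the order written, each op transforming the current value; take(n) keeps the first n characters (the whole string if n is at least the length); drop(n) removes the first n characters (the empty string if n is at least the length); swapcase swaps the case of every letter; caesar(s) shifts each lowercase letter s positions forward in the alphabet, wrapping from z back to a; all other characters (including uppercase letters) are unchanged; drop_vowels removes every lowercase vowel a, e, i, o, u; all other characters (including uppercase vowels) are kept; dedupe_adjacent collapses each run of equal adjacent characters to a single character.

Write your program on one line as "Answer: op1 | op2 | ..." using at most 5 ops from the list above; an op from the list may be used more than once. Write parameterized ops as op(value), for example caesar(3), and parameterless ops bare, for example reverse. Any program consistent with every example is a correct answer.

reverse | drop_vowels | caesar(18) | swapcase

Check, running the answer program on each example:
  "dxchg" -> "ghcxd" -> "ghcxd" -> "yzupv" -> "YZUPV"
  "xoqhio" -> "oihqox" -> "hqx" -> "zip" -> "ZIP"
  "rxeswbvf" -> "fvbwsexr" -> "fvbwsxr" -> "xntokpj" -> "XNTOKPJ"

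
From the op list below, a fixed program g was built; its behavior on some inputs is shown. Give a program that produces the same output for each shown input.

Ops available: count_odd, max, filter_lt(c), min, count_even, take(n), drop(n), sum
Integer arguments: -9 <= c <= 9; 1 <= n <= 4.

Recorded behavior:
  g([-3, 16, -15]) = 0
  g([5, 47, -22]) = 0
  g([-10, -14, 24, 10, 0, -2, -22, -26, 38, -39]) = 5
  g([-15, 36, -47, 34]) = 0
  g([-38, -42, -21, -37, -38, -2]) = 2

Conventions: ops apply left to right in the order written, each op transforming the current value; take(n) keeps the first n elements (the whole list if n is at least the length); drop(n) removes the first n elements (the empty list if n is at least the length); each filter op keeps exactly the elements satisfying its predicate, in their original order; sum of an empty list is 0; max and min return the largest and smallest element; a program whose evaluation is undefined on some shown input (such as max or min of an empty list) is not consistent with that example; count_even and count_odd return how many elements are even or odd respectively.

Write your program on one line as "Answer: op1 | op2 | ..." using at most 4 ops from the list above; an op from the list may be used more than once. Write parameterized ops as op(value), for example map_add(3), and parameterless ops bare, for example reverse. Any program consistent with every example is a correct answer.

drop(1) | drop(1) | drop(2) | count_even

Check, running the answer program on each example:
  [-3, 16, -15] -> [16, -15] -> [-15] -> [] -> 0
  [5, 47, -22] -> [47, -22] -> [-22] -> [] -> 0
  [-10, -14, 24, 10, 0, -2, -22, -26, 38, -39] -> [-14, 24, 10, 0, -2, -22, -26, 38, -39] -> [24, 10, 0, -2, -22, -26, 38, -39] -> [0, -2, -22, -26, 38, -39] -> 5
  [-15, 36, -47, 34] -> [36, -47, 34] -> [-47, 34] -> [] -> 0
  [-38, -42, -21, -37, -38, -2] -> [-42, -21, -37, -38, -2] -> [-21, -37, -38, -2] -> [-38, -2] -> 2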